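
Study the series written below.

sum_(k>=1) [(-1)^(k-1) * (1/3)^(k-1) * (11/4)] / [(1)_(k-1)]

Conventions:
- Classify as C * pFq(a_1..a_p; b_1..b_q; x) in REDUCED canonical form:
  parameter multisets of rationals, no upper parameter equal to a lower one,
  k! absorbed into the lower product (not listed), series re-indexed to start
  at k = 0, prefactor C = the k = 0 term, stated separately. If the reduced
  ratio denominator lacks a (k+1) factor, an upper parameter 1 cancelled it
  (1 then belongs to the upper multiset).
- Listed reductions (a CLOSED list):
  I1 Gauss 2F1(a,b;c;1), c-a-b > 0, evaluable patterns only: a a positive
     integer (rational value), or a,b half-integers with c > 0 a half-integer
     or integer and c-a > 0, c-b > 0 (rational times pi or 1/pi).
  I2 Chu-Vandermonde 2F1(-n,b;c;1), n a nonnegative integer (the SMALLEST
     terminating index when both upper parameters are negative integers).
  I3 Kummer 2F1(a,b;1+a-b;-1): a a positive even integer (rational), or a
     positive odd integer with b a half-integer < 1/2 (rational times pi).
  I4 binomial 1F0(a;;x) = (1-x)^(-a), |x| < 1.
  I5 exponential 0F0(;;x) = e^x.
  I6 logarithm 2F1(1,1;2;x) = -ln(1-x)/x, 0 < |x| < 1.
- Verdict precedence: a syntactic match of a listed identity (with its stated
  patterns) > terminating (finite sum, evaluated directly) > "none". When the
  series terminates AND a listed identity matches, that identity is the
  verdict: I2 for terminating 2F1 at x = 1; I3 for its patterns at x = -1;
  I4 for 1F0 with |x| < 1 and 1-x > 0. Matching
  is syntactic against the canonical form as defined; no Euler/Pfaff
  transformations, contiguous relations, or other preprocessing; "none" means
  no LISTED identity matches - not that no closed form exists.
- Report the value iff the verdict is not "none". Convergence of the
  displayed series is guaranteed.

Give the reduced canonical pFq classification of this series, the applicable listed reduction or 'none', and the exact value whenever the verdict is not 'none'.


At argument -1/3: a 0F0 with upper {-}, lower {-}, scaled by C = 11/4. Verdict: the exponential series (I5) matches (the 0F0 exponential series at x = -1/3). Sum: (11/4) * e^(-1/3).

First insight: from the first term 11/4: (1)_k (C = 11/4) is k! itself.
Ratio: r(k) = (-1/3) * 1 / [(k+1)] - rational; roots negated = parameters, x = (-1/3), C = 11/4.


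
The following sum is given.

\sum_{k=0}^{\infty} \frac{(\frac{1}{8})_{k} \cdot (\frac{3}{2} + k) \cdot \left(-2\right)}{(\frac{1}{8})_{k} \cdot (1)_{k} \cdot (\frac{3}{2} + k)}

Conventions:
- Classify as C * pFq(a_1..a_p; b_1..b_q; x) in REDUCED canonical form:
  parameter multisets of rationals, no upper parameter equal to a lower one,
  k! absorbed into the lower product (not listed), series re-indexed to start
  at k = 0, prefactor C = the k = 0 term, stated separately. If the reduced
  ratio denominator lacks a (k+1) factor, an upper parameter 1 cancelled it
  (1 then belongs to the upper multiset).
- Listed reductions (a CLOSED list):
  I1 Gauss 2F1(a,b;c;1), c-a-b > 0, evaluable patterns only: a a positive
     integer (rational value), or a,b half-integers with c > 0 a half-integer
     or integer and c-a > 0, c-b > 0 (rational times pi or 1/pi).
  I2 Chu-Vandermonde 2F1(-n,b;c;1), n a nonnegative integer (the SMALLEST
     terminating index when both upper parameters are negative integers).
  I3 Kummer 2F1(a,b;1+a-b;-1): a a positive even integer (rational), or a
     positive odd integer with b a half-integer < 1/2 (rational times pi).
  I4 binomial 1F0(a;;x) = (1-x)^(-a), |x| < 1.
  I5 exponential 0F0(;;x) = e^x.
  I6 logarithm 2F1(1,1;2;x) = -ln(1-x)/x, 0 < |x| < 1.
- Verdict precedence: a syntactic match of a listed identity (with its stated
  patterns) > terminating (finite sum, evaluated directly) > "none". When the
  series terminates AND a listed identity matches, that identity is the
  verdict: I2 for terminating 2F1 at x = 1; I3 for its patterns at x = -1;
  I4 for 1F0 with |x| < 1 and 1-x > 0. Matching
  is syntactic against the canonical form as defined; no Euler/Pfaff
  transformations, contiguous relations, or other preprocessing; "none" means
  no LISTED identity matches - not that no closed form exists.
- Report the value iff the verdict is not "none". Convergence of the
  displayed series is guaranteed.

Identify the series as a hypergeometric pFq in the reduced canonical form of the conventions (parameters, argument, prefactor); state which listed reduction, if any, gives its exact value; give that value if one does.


Prefactor -2, argument 1: 0F0 with upper {-} over lower {-}. Verdict: this is the exponential series (I5) (the 0F0 exponential series at x = 1). Its exact value is \left(-2\right) \cdot e^{1}.

First insight: from the first term -2: striking the common factor k + 3/2 reduces the term (C = -2, x = 1).
Adjacent-term ratio: r(k) = 1 * 1 / [(k+1)] - poly over poly, x = 1 from leading terms; C = -2 at k = 0.


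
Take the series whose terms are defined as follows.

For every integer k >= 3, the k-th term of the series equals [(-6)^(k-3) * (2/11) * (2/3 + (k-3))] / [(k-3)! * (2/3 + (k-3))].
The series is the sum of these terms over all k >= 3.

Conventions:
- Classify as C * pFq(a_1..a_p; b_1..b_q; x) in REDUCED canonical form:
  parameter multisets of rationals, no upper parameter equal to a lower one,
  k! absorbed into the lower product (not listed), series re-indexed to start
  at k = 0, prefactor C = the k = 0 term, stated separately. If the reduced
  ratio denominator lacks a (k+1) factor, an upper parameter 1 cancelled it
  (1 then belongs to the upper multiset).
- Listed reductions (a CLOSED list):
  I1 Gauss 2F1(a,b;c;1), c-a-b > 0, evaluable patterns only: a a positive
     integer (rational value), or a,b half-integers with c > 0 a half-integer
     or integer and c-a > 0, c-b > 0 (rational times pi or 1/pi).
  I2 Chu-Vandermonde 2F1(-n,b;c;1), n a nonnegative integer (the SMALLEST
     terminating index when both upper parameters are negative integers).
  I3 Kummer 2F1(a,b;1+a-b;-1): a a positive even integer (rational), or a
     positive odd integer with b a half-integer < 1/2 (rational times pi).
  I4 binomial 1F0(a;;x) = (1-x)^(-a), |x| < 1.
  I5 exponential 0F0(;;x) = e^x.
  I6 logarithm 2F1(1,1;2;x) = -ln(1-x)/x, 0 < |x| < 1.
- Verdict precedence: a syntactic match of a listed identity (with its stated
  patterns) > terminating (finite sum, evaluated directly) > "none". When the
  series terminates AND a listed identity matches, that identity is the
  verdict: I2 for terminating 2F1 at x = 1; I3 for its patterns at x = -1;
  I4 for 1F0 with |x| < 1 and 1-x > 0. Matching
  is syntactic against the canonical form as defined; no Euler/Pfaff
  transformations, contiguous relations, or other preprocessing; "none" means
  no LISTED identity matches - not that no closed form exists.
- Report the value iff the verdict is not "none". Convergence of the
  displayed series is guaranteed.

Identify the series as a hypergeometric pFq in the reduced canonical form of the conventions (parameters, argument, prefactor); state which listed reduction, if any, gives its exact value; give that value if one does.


Canonical form: C = 2/11 times 0F0 with upper {-}, lower {-}, x = -6. Verdict (x = -6): the I5 exponential reduction applies (the 0F0 exponential series at x = -6). Sum: (2/11) * e^(-6).

Key step: t_0 = 2/11 here, and k + 2/3 divides numerator and denominator alike; C = 2/11, x = -6 after cancelling.
Term ratio: r(k) = (-6) * 1 / [(k+1)] - rational in k, leading ratio (-6); with t_0 = 2/11, classification follows.


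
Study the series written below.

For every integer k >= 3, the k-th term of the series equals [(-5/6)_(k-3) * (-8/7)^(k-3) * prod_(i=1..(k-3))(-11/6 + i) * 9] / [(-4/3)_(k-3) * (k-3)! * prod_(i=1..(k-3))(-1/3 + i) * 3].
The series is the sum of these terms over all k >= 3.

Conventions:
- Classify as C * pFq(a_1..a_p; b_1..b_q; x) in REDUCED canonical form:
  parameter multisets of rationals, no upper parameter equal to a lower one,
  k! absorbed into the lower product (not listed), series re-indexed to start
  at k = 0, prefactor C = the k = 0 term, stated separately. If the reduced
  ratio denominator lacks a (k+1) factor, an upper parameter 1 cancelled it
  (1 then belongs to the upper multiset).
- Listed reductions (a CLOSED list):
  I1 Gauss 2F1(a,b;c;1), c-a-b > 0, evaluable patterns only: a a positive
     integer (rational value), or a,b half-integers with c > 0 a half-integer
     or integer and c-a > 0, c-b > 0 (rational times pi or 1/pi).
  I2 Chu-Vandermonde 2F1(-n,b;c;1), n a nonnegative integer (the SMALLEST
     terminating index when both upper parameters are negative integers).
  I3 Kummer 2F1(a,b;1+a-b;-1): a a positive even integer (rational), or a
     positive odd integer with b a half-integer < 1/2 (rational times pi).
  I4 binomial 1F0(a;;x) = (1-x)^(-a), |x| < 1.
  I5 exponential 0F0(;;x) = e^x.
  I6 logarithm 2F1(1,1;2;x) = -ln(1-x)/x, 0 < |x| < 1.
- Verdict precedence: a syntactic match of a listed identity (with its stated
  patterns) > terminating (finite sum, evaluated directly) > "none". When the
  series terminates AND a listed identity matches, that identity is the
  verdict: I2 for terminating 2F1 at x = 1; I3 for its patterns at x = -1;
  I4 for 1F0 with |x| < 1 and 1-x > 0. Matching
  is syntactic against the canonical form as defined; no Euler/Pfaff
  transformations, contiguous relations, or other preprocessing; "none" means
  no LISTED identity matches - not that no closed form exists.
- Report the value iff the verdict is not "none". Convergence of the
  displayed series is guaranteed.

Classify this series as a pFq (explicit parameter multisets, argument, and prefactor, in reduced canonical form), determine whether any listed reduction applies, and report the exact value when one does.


x = -8/7 here; the reduced form reads 2F2, upper {-5/6, -5/6}, lower {-4/3, 2/3}, C = 3. Verdict: none - this 2F2 at x = -8/7 matches no listed pattern, and upper {-5/6, -5/6} holds no stopper.

Key step: x = (-8/7) and the constant factors (C = 3) combine into one prefactor.
Ratio: r(k) = (-8/7) * (k-5/6) (k-5/6) / [(k-4/3) (k+2/3) (k+1)] ; factor over Q: parameters, x = (-8/7), and C = 3.


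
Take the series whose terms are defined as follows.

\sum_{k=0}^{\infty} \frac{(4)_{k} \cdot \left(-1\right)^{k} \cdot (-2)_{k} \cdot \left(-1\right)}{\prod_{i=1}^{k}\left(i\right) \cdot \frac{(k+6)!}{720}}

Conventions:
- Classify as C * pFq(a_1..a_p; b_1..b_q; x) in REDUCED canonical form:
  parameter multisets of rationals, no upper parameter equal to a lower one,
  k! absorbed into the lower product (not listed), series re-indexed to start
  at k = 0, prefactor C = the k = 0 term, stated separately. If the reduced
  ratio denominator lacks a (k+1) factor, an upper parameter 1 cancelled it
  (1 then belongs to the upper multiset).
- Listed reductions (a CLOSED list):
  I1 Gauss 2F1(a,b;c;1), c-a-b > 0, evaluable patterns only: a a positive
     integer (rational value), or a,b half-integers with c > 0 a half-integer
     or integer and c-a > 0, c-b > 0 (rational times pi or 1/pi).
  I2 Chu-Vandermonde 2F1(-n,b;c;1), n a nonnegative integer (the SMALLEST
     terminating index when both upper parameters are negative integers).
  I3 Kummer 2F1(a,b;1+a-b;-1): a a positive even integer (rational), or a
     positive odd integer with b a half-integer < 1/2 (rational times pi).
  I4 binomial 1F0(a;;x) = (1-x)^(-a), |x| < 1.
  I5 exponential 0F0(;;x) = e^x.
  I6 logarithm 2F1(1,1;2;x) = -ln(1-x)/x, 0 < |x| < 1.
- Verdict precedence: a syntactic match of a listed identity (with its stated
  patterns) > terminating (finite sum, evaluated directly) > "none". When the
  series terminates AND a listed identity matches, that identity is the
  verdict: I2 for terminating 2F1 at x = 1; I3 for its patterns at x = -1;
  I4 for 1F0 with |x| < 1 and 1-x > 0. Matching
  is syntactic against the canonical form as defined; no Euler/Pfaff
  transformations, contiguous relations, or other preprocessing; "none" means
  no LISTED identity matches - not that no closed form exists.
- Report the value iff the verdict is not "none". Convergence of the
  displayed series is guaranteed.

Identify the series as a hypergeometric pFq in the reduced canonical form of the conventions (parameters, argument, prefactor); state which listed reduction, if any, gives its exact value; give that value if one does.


At argument -1: a 2F1 with upper {-2, 4}, lower {7}, scaled by C = -1. Verdict (x = -1): Kummer (I3) applies (x = -1; c = 7 equals 1+a-b for upper {-2, 4}: listed pattern). Sum: -\frac{5}{2}.

The tell: t_0 = -1 here, and the denominator's factorial ratio (prefactor -1) is a lower Pochhammer.
Step ratio: r(k) = -1 * (k-2) (k+4) / [(k+7) (k+1)] ; factor over Q: parameters, x = -1, and C = -1.


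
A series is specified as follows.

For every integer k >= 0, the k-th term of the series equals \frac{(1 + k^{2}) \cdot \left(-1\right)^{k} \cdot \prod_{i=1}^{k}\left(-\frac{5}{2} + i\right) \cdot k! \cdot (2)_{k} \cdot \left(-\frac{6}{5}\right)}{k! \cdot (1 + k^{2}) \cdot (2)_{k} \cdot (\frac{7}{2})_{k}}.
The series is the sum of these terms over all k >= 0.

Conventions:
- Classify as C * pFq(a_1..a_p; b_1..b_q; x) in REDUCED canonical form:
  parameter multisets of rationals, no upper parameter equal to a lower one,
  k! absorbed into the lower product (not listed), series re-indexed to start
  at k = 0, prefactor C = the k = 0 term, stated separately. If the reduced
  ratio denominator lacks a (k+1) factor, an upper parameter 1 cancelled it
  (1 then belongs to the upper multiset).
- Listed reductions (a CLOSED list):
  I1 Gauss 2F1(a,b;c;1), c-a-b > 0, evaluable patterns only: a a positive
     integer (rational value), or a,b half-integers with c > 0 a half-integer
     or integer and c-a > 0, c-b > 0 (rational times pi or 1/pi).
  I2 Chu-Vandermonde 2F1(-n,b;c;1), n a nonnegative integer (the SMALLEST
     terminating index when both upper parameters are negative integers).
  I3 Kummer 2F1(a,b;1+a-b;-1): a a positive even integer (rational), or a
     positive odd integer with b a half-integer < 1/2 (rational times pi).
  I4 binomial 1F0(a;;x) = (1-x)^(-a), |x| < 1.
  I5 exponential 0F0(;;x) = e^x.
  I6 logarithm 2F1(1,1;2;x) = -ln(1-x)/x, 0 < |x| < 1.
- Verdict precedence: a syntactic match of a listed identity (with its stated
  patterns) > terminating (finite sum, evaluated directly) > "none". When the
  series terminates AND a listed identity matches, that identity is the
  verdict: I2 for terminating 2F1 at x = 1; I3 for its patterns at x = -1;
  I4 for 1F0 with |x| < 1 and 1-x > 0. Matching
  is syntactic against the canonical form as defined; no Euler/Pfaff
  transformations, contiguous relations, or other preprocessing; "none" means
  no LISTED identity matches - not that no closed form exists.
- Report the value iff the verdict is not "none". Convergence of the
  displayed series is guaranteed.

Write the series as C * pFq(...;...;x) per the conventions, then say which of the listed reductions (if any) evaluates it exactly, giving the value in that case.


The tell: x = -1 and the factor k^2 + 1 cancels (top and bottom), leaving prefactor -6/5.
Term ratio: r(k) = -1 * (k-\frac{3}{2}) (k+1) / [(k+\frac{7}{2}) (k+1)] - poly over poly, x = -1 from leading terms; C = -\frac{6}{5} at k = 0.

Prefactor -\frac{6}{5}, argument -1: 2F1 with upper {-\frac{3}{2}, 1} over lower {\frac{7}{2}}. Verdict: the Kummer evaluation I3 matches (x = -1; c = \frac{7}{2} equals 1+a-b for upper {-\frac{3}{2}, 1}: listed pattern). Hence: \left(-\frac{9}{16}\right) \cdot \pi.


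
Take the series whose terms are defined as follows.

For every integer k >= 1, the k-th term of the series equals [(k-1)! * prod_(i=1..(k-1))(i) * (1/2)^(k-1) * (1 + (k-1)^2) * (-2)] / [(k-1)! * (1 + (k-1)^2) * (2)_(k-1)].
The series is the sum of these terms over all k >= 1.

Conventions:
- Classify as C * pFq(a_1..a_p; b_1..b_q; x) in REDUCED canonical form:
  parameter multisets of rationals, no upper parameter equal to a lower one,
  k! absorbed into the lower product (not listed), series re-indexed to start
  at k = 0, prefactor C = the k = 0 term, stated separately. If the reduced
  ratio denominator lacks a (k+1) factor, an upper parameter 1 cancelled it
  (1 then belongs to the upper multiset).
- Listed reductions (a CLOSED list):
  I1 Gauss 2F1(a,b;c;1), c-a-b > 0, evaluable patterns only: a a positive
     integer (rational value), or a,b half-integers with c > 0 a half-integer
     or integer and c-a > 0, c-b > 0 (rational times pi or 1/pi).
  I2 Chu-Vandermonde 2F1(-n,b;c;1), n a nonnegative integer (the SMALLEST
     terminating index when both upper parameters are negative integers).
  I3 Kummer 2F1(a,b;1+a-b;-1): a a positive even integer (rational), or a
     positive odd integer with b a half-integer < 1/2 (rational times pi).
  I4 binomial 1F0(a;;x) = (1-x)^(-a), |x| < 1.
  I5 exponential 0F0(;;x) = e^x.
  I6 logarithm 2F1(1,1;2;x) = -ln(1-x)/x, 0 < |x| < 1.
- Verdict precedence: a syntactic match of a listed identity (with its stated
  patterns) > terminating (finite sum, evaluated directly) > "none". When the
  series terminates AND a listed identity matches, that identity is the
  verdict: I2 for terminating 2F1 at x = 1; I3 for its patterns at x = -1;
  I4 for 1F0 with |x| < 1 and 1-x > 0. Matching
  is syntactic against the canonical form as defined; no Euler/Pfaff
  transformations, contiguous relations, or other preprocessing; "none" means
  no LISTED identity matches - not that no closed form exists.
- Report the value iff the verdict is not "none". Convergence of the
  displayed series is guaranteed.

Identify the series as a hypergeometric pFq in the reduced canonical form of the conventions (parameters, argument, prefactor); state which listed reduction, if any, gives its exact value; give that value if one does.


x = 1/2 here; the reduced form reads 2F1, upper {1, 1}, lower {2}, C = -2. Verdict: the logarithmic series (I6) applies (the logarithm: parameters (1,1;2), x = 1/2). Hence: 4 * ln(1/2).

Structural cue: with t_0 = -2, the running product (C = -2, x = 1/2) telescopes to a rising factorial.
Adjacent-term ratio: r(k) = (1/2) * (k+1) (k+1) / [(k+2) (k+1)] ; factor over Q: parameters, x = (1/2), and C = -2.


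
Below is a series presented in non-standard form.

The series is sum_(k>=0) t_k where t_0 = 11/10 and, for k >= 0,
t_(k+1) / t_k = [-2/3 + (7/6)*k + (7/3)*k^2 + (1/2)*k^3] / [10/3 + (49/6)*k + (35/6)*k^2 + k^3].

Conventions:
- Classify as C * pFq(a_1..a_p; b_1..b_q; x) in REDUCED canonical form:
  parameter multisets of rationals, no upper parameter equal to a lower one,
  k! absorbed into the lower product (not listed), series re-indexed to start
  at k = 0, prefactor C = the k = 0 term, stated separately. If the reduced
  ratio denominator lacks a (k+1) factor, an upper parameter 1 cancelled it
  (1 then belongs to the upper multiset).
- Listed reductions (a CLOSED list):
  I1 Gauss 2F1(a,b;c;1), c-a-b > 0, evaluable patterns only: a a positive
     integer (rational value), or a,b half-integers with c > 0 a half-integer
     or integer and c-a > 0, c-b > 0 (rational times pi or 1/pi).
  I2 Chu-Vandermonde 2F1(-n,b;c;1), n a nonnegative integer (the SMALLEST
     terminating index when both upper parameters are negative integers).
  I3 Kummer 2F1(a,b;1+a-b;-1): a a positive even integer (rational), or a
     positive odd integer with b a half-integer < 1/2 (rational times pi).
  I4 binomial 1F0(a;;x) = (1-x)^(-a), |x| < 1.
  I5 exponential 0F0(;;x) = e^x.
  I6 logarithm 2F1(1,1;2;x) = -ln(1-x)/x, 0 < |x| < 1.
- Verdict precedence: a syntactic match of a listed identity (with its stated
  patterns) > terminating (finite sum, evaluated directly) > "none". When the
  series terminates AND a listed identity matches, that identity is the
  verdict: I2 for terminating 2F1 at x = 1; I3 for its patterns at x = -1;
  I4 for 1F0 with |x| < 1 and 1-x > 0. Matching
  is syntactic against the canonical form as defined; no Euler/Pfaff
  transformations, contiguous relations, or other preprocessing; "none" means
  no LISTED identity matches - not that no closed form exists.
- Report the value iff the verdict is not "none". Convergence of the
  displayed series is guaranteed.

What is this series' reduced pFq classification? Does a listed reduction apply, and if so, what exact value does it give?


Classification (C = 11/10): 2F1 with upper {-1/3, 1}, lower {5/6}, argument x = 1/2. Verdict: none here - no I1-I6 shape fits x = 1/2 with lower {5/6}.

Key step: from the first term 11/10: the parameter 4 appears in both the upper and lower lists and cancels.
Adjacent-term ratio: r(k) = (1/2) * (k-1/3) (k+1) / [(k+5/6) (k+1)] ; factor over Q: parameters, x = (1/2), and C = 11/10.


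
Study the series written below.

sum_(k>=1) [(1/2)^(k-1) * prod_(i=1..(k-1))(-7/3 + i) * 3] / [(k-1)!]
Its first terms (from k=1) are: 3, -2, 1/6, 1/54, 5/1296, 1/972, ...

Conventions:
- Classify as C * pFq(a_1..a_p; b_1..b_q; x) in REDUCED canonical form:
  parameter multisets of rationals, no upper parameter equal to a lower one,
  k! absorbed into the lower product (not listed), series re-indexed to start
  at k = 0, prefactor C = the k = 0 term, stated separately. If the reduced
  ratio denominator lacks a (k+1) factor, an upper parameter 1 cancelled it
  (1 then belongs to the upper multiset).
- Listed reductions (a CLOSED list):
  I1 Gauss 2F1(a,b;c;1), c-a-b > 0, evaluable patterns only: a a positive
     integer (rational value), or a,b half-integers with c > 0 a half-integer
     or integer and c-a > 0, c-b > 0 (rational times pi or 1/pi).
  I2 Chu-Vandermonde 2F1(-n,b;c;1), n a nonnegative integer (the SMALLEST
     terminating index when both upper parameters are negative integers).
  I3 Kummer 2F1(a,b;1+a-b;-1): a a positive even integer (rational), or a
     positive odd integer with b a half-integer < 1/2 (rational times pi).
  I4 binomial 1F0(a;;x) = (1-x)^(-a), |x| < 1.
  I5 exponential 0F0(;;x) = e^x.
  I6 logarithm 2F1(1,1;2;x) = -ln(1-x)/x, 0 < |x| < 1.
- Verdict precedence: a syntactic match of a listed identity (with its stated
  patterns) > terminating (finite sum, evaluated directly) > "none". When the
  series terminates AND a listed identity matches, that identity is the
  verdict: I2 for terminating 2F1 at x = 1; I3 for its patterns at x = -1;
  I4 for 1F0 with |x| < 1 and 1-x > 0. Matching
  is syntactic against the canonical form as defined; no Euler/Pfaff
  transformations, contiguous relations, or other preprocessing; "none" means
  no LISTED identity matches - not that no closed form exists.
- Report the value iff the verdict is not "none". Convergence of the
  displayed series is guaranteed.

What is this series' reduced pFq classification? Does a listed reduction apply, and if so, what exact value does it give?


Reduced: x = 1/2, 1F0, upper = {-4/3}, lower = {-}, C = 3. Verdict at x = 1/2: binomial (I4) matches (the 1F0 binomial series: exponent 4/3, x = 1/2). Sum: 3 * (1/2)^(4/3).

The tell: x = (1/2) and the running product (prefactor 3) telescopes to a rising factorial.
Ratio: r(k) = (1/2) * (k-4/3) / [(k+1)] ; factor over Q: parameters, x = (1/2), and C = 3.


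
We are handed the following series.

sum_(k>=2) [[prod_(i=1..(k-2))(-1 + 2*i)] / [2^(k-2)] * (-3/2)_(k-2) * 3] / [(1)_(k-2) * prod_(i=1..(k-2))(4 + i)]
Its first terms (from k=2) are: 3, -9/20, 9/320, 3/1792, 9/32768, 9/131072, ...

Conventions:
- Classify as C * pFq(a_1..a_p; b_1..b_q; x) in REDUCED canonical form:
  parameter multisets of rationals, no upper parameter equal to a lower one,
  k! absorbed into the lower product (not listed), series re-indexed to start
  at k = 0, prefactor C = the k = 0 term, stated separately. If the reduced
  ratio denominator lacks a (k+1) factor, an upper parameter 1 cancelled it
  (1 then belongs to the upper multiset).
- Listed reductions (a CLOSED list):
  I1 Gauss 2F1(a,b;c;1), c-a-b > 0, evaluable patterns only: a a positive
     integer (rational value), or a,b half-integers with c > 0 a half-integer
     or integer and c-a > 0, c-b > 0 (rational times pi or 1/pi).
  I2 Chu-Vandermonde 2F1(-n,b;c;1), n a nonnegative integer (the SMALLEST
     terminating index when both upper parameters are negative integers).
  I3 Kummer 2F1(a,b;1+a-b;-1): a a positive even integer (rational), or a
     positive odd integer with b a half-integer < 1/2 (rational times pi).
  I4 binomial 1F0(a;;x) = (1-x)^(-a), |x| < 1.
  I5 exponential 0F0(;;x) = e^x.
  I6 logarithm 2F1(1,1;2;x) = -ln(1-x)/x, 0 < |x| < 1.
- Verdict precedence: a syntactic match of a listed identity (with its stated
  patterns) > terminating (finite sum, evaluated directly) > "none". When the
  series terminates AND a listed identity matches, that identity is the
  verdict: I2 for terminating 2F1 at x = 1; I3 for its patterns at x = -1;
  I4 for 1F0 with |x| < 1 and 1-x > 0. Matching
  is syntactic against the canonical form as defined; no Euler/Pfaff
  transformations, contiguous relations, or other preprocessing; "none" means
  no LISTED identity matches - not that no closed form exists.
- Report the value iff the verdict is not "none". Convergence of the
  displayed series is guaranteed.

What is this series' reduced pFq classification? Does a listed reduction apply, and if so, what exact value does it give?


At argument 1: a 2F1 with upper {-3/2, 1/2}, lower {5}, scaled by C = 3. Verdict at x = 1: Gauss's theorem I1 (half-integer case) matches (x = 1; upper {-3/2, 1/2} half-integers, c = 5 in the evaluable pattern). Hence: (65536/8085) / pi.

Key observation: from the first term 3: the lower running product (C = 3) is a rising factorial.
Term ratio: r(k) = 1 * (k-3/2) (k+1/2) / [(k+5) (k+1)] - rational in k. x = 1; t_0 = 3; negate the roots.


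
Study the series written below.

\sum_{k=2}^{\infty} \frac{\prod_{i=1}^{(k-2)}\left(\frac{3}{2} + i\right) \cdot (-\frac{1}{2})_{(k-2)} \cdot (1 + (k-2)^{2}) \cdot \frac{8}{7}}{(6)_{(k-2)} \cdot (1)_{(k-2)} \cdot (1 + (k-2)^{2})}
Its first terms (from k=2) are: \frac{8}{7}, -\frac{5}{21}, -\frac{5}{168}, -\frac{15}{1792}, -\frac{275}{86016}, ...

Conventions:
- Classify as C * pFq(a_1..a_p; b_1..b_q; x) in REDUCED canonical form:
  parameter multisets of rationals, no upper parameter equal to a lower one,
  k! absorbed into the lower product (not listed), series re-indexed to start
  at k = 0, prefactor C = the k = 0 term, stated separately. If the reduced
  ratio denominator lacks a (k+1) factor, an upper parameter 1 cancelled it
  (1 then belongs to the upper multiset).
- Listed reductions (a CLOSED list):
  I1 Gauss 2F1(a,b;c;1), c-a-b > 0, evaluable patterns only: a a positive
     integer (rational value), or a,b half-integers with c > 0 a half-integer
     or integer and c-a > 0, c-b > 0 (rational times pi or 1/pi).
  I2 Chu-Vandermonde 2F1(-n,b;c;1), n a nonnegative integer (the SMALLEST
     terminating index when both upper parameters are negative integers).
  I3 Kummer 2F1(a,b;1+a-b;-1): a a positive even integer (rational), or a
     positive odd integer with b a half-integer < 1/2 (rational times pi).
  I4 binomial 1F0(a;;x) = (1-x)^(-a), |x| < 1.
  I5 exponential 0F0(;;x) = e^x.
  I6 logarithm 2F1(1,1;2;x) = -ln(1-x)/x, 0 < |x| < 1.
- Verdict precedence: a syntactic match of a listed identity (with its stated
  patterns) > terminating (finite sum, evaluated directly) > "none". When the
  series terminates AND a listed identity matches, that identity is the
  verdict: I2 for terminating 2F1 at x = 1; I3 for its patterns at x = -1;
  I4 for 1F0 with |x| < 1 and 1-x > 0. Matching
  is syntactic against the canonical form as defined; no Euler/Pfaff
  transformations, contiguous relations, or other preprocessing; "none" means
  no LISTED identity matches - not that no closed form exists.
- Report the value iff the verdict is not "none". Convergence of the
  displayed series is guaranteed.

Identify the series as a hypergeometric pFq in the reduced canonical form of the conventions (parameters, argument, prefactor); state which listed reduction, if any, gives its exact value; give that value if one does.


With C = \frac{8}{7}: the canonical form is 2F1(-\frac{1}{2}, \frac{5}{2}; 6; 1). Verdict: this is Gauss's theorem I1 (half-integer case) (x = 1; upper {-\frac{1}{2}, \frac{5}{2}} half-integers, c = 6 in the evaluable pattern). Exact value: \frac{65536}{24255} / \pi.

Key step: with t_0 = \frac{8}{7}, the running product (C = 8/7) telescopes to a rising factorial.
Step ratio: r(k) = 1 * (k-\frac{1}{2}) (k+\frac{5}{2}) / [(k+6) (k+1)] - rational in k, leading ratio 1; with t_0 = \frac{8}{7}, classification follows.


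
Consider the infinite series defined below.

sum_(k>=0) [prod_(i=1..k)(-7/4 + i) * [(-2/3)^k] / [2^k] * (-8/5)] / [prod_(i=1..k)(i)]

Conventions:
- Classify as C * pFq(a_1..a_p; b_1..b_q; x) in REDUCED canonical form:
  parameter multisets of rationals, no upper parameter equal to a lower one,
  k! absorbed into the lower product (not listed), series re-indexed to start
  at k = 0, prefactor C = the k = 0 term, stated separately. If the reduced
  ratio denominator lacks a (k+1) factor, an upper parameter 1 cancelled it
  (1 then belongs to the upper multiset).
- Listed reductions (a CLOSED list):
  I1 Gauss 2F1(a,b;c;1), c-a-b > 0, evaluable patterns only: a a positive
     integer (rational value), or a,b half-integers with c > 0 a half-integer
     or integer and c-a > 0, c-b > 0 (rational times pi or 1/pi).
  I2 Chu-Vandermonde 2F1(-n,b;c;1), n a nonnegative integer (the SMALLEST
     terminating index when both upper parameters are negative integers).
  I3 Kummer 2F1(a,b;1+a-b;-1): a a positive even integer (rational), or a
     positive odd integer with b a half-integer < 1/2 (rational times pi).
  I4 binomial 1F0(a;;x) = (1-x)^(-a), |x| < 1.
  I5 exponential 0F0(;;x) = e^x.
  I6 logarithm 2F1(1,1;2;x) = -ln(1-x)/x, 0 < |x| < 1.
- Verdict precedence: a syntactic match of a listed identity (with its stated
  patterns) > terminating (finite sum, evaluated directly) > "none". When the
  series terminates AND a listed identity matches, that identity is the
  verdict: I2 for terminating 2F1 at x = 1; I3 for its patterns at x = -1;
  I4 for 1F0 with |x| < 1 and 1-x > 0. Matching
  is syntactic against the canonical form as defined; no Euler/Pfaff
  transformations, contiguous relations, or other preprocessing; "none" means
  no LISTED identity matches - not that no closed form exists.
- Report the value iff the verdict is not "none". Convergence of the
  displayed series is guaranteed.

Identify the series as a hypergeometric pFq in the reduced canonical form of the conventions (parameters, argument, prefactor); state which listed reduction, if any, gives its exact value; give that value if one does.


Prefactor -8/5, argument -1/3: 1F0 with upper {-3/4} over lower {-}. Verdict at x = -1/3: the binomial series (I4) matches (the 1F0 binomial series: exponent 3/4, x = -1/3). Exact value: (-8/5) * (4/3)^(3/4).

Structural cue: with t_0 = -8/5, the two k-th powers (prefactor -8/5) combine into one argument.
Adjacent-term ratio: r(k) = (-1/3) * (k-3/4) / [(k+1)] - rational in k, leading ratio (-1/3); with t_0 = -8/5, classification follows.


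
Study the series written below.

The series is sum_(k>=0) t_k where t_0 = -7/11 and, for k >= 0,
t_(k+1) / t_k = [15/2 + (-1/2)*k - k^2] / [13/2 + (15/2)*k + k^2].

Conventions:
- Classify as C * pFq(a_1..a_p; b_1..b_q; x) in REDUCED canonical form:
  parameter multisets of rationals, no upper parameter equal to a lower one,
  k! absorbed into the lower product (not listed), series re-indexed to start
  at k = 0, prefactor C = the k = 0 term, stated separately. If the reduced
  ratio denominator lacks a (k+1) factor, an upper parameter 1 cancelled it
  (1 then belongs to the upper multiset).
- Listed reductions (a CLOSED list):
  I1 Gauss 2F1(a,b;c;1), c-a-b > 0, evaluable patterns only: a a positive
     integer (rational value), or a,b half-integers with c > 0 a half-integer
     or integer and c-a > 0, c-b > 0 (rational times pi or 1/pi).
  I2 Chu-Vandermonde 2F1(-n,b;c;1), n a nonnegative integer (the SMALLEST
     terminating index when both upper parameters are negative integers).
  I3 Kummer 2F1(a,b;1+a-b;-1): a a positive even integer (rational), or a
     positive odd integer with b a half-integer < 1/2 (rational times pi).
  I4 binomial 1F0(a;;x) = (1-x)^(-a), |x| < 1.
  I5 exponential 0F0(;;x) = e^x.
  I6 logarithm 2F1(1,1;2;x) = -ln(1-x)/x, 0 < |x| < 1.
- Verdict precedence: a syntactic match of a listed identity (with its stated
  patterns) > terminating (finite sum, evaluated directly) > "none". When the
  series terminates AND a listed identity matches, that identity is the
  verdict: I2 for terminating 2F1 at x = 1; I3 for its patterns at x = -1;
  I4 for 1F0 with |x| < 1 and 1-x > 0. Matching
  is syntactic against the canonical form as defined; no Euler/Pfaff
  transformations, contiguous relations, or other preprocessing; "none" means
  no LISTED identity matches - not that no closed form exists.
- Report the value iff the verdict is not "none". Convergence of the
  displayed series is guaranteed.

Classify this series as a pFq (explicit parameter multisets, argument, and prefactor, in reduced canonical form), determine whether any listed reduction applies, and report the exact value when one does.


Classification (C = -7/11): 2F1 with upper {-5/2, 3}, lower {13/2}, argument x = -1. Verdict: the Kummer evaluation I3 matches (x = -1; c = 13/2 equals 1+a-b for upper {-5/2, 3}: listed pattern). Sum: (-2205/4096) * pi.

Key observation: t_0 being -7/11, factor the ratio over Q (C = -7/11): negated roots = parameters.
Step ratio: r(k) = (-1) * (k-5/2) (k+3) / [(k+13/2) (k+1)] - rational; roots negated = parameters, x = (-1), C = -7/11.


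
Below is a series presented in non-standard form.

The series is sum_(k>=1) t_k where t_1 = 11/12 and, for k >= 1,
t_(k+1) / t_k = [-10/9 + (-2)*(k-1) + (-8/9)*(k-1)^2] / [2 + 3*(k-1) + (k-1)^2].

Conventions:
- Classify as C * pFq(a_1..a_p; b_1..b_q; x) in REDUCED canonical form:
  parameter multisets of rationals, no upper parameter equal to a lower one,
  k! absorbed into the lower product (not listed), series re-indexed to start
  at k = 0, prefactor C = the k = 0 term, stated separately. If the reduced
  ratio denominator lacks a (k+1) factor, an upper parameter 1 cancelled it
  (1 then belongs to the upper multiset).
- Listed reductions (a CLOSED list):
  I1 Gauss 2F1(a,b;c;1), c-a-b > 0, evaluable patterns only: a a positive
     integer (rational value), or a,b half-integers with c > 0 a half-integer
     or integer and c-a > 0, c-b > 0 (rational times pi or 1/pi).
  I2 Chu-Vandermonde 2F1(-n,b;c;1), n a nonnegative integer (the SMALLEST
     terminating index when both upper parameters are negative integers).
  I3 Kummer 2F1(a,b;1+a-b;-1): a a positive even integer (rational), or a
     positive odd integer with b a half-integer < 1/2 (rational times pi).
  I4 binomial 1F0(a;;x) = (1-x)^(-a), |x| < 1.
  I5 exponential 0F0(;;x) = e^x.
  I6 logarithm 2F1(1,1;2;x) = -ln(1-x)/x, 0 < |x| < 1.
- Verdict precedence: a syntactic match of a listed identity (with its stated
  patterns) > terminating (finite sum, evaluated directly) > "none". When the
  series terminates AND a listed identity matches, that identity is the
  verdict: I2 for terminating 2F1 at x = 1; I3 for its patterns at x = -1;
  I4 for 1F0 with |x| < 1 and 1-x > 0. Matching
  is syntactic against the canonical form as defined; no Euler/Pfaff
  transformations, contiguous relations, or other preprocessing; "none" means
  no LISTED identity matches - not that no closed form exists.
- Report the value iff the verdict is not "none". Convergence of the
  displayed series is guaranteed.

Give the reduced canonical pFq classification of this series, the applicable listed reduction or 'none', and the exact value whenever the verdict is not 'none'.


Classification (C = 11/12): 2F1 with upper {1, 5/4}, lower {2}, argument x = -8/9. Verdict: none (x = -8/9): each listed identity misses the multisets {1, 5/4} ; {2}.

Key step: x = (-8/9) and roots of the ratio polynomials (prefactor 11/12) are the negated parameters.
Consecutive-term ratio: r(k) = (-8/9) * (k+1) (k+5/4) / [(k+2) (k+1)] - rational; roots negated = parameters, x = (-8/9), C = 11/12.


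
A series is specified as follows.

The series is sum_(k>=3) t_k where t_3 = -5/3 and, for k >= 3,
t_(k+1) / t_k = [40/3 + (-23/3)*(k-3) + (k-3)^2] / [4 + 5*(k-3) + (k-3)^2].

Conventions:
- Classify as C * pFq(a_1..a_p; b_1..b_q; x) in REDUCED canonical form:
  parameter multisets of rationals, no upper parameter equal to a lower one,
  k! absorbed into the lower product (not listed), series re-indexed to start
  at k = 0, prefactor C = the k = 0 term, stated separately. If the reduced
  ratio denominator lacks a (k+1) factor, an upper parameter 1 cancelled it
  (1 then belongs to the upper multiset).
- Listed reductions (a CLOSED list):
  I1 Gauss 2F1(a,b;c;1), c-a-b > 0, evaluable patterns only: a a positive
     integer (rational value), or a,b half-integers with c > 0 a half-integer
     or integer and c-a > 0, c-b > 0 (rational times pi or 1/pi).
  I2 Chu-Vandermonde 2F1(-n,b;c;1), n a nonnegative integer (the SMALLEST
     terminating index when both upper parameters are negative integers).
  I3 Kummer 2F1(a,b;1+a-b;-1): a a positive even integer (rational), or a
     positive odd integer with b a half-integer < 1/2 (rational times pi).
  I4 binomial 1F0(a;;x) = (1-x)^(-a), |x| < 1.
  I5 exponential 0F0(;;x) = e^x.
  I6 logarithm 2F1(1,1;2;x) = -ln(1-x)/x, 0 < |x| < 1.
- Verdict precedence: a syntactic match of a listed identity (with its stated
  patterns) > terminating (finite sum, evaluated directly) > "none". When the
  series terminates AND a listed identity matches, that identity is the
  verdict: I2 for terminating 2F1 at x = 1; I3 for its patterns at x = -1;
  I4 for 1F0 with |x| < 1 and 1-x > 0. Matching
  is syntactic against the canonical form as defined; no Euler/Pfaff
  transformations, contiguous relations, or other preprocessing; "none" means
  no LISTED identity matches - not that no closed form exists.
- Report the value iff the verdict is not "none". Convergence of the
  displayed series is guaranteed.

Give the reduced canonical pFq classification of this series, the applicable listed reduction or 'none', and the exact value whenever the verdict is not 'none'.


Prefactor -5/3, argument 1: 2F1 with upper {-5, -8/3} over lower {4}. Verdict: Vandermonde's identity (I2) fires (terminating 2F1 at x = 1 with n = 5, b = -8/3, c = 4). Hence: -173420/15309.

Key observation: t_0 = -5/3 here, and roots of the ratio polynomials (C = -5/3) are the negated parameters.
Step ratio: r(k) = 1 * (k-5) (k-8/3) / [(k+4) (k+1)] ; factor over Q: parameters, x = 1, and C = -5/3.


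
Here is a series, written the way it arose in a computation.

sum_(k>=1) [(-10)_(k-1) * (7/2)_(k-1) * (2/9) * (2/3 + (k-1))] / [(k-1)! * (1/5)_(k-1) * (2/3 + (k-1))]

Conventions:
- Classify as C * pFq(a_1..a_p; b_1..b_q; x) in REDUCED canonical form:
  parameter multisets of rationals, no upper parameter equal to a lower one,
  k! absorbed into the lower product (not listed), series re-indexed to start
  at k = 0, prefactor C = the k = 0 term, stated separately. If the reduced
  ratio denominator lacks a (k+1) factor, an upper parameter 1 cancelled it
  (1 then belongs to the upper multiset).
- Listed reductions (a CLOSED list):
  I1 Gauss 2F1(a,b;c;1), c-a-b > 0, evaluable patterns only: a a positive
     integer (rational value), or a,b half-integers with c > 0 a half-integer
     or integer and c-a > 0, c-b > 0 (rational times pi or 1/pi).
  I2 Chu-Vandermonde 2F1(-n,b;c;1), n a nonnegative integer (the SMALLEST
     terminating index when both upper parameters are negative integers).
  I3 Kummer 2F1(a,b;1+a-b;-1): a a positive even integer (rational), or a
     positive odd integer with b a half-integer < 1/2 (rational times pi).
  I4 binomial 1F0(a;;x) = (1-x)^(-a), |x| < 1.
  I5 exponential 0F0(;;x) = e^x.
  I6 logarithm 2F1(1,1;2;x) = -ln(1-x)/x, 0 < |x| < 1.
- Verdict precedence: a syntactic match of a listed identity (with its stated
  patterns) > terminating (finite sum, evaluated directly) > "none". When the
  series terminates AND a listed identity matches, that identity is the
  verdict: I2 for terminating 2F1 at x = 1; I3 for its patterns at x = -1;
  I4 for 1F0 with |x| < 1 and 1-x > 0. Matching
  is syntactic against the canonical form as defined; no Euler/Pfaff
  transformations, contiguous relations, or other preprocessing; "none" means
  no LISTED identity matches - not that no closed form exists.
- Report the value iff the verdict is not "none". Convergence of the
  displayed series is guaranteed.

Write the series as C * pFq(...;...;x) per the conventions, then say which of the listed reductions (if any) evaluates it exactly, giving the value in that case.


Canonical form: C = 2/9 times 2F1 with upper {-10, 7/2}, lower {1/5}, x = 1. Verdict: Vandermonde's identity (I2) fires (terminating 2F1 at x = 1 with n = 10, b = 7/2, c = 1/5). Value: 561697/333185024.

The tell: with t_0 = 2/9, striking the common factor k + 2/3 reduces the term (C = 2/9, x = 1).
Adjacent-term ratio: r(k) = 1 * (k-10) (k+7/2) / [(k+1/5) (k+1)] - rational; roots negated = parameters, x = 1, C = 2/9.
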